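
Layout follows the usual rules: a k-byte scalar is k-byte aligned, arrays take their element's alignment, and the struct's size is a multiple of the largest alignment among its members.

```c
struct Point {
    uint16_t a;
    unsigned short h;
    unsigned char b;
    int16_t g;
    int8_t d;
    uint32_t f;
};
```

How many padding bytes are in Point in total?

0..2  a  (2B, 2-aligned)
2..4  h  (2B, 2-aligned)
4..5  b  (1B, 1-aligned)
5..6  -- padding (1B)
6..8  g  (2B, 2-aligned)
8..9  d  (1B, 1-aligned)
9..12  -- padding (3B)
12..16  f  (4B, 4-aligned)
sizeof = 16, alignof = 4
data bytes 12, size 16 → padding 4

4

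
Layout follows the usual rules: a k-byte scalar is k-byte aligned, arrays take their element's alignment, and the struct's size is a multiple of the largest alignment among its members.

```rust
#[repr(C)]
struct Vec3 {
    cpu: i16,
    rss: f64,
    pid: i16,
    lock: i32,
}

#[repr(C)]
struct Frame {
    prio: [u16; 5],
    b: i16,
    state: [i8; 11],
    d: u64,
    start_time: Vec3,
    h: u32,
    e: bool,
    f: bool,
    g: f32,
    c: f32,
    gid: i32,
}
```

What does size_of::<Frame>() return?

80 bytes

Vec3: 0..2  cpu  (2B, 2-aligned); 2..8  -- padding (6B); 8..16  rss  (8B, 8-aligned); 16..18  pid  (2B, 2-aligned); 18..20  -- padding (2B); 20..24  lock  (4B, 4-aligned); sizeof = 24, alignof = 8
0..10  prio  (10B, 2-aligned)
10..12  b  (2B, 2-aligned)
12..23  state  (11B, 1-aligned)
23..24  -- padding (1B)
24..32  d  (8B, 8-aligned)
32..56  start_time  (24B, 8-aligned)
56..60  h  (4B, 4-aligned)
60..61  e  (1B, 1-aligned)
61..62  f  (1B, 1-aligned)
62..64  -- padding (2B)
64..68  g  (4B, 4-aligned)
68..72  c  (4B, 4-aligned)
72..76  gid  (4B, 4-aligned)
76..80  -- tail padding (4B)
sizeof = 80, alignof = 8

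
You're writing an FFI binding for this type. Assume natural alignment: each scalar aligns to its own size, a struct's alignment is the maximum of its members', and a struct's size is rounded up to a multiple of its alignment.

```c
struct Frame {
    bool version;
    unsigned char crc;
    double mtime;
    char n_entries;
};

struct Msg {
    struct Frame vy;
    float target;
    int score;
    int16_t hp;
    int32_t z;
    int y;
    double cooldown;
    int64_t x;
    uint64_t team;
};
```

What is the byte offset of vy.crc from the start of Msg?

1

Frame: version at 0 (size 1, align 1) → ends 1; crc at 1 (size 1, align 1) → ends 2; pad 6 to align 8 for mtime; mtime at 8 (size 8, align 8) → ends 16; n_entries at 16 (size 1, align 1) → ends 17; tail pad 7 to reach multiple of 8; total 24 bytes, alignment 8
vy at 0 (size 24, align 8) → ends 24
within Frame: crc at 1
0 + 1 = 1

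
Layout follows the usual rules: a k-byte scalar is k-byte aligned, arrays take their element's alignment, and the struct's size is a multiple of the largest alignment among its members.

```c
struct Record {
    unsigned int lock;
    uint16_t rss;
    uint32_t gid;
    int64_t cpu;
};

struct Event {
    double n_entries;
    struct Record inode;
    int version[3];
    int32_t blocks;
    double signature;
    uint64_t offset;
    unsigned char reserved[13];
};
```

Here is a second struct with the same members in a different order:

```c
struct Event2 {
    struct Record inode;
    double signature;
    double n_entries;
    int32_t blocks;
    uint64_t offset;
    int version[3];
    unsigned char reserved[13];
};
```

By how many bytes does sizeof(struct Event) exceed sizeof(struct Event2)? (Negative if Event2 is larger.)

-8

Record: @0: lock [4B, align 4] → 4; @4: rss [2B, align 2] → 6; +2 pad (align 4); @8: gid [4B, align 4] → 12; +4 pad (align 8); @16: cpu [8B, align 8] → 24; size 24, align 8
@0: n_entries [8B, align 8] → 8
@8: inode [24B, align 8] → 32
@32: version [12B, align 4] → 44
@44: blocks [4B, align 4] → 48
@48: signature [8B, align 8] → 56
@56: offset [8B, align 8] → 64
@64: reserved [13B, align 1] → 77
+3 tail pad (align 8)
size 80, align 8
— Event2 —
@0: inode [24B, align 8] → 24
@24: signature [8B, align 8] → 32
@32: n_entries [8B, align 8] → 40
@40: blocks [4B, align 4] → 44
+4 pad (align 8)
@48: offset [8B, align 8] → 56
@56: version [12B, align 4] → 68
@68: reserved [13B, align 1] → 81
+7 tail pad (align 8)
size 88, align 8
80 − 88 = -8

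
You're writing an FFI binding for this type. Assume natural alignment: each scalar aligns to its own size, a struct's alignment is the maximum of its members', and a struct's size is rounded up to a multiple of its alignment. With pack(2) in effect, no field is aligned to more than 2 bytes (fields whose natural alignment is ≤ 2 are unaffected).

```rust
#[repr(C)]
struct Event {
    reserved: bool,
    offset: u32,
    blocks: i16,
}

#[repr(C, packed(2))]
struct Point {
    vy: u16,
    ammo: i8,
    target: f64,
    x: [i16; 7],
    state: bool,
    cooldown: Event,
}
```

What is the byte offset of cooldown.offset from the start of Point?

32

Event: @0: reserved [1B, align 1] → 1; +3 pad (align 4); @4: offset [4B, align 4] → 8; @8: blocks [2B, align 2] → 10; +2 tail pad (align 4); size 12, align 4
@0: vy [2B, align 2] → 2
@2: ammo [1B, align 1] → 3
+1 pad (align 2)
@4: target [8B, align 2] → 12
@12: x [14B, align 2] → 26
@26: state [1B, align 1] → 27
+1 pad (align 2)
@28: cooldown [12B, align 2] → 40
within Event: offset at 4
28 + 4 = 32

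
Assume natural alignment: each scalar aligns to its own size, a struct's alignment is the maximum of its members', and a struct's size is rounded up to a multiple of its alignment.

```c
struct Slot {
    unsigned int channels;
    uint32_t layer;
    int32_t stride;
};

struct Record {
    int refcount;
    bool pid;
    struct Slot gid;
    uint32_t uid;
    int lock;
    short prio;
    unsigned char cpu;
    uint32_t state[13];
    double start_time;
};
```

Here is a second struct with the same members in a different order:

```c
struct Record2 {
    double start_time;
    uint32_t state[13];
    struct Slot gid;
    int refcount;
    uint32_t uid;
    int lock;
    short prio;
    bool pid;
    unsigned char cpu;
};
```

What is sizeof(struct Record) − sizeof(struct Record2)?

Slot: 0..4  channels  (4B, 4-aligned); 4..8  layer  (4B, 4-aligned); 8..12  stride  (4B, 4-aligned); sizeof = 12, alignof = 4
0..4  refcount  (4B, 4-aligned)
4..5  pid  (1B, 1-aligned)
5..8  -- padding (3B)
8..20  gid  (12B, 4-aligned)
20..24  uid  (4B, 4-aligned)
24..28  lock  (4B, 4-aligned)
28..30  prio  (2B, 2-aligned)
30..31  cpu  (1B, 1-aligned)
31..32  -- padding (1B)
32..84  state  (52B, 4-aligned)
84..88  -- padding (4B)
88..96  start_time  (8B, 8-aligned)
sizeof = 96, alignof = 8
— Record2 —
0..8  start_time  (8B, 8-aligned)
8..60  state  (52B, 4-aligned)
60..72  gid  (12B, 4-aligned)
72..76  refcount  (4B, 4-aligned)
76..80  uid  (4B, 4-aligned)
80..84  lock  (4B, 4-aligned)
84..86  prio  (2B, 2-aligned)
86..87  pid  (1B, 1-aligned)
87..88  cpu  (1B, 1-aligned)
sizeof = 88, alignof = 8
96 − 88 = 8

8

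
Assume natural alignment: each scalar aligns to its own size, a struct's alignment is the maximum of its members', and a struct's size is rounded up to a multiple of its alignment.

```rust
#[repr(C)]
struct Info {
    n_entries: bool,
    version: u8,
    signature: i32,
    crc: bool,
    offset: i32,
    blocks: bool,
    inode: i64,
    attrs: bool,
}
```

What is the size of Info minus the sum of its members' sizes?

19

0..1  n_entries  (1B, 1-aligned)
1..2  version  (1B, 1-aligned)
2..4  -- padding (2B)
4..8  signature  (4B, 4-aligned)
8..9  crc  (1B, 1-aligned)
9..12  -- padding (3B)
12..16  offset  (4B, 4-aligned)
16..17  blocks  (1B, 1-aligned)
17..24  -- padding (7B)
24..32  inode  (8B, 8-aligned)
32..33  attrs  (1B, 1-aligned)
33..40  -- tail padding (7B)
sizeof = 40, alignof = 8
data bytes 21, size 40 → padding 19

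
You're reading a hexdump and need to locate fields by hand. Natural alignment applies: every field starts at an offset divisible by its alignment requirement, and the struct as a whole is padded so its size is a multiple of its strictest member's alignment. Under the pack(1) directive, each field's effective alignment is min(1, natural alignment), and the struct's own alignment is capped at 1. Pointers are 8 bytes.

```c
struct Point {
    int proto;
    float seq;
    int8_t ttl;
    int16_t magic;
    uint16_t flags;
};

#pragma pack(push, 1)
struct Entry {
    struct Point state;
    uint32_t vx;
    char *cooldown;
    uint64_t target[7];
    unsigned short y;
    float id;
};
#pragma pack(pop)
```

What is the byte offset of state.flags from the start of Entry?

12

Point: @0: proto [4B, align 4] → 4; @4: seq [4B, align 4] → 8; @8: ttl [1B, align 1] → 9; +1 pad (align 2); @10: magic [2B, align 2] → 12; @12: flags [2B, align 2] → 14; +2 tail pad (align 4); size 16, align 4
@0: state [16B, align 1] → 16
within Point: flags at 12
0 + 12 = 12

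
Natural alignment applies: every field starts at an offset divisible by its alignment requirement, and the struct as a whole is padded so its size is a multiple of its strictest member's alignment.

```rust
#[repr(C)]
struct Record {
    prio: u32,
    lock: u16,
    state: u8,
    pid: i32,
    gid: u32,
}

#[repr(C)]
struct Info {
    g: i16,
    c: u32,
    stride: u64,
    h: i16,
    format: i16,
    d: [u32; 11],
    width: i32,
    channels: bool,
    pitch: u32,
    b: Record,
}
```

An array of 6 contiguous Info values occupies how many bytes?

Record: prio at 0 (size 4, align 4) → ends 4; lock at 4 (size 2, align 2) → ends 6; state at 6 (size 1, align 1) → ends 7; pad 1 to align 4 for pid; pid at 8 (size 4, align 4) → ends 12; gid at 12 (size 4, align 4) → ends 16; total 16 bytes, alignment 4
g at 0 (size 2, align 2) → ends 2
pad 2 to align 4 for c
c at 4 (size 4, align 4) → ends 8
stride at 8 (size 8, align 8) → ends 16
h at 16 (size 2, align 2) → ends 18
format at 18 (size 2, align 2) → ends 20
d at 20 (size 44, align 4) → ends 64
width at 64 (size 4, align 4) → ends 68
channels at 68 (size 1, align 1) → ends 69
pad 3 to align 4 for pitch
pitch at 72 (size 4, align 4) → ends 76
b at 76 (size 16, align 4) → ends 92
tail pad 4 to reach multiple of 8
total 96 bytes, alignment 8
array of 6: 6 × 96 = 576

576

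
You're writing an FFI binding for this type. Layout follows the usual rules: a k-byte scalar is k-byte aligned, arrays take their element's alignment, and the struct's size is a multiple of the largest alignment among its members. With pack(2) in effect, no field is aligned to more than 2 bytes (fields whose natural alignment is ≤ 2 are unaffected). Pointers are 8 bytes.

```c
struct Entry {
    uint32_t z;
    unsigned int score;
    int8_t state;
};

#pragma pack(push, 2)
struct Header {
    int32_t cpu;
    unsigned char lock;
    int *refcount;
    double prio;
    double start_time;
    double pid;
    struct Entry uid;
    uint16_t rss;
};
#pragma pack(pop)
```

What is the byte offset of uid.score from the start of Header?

42

Entry: z at 0 (size 4, align 4) → ends 4; score at 4 (size 4, align 4) → ends 8; state at 8 (size 1, align 1) → ends 9; tail pad 3 to reach multiple of 4; total 12 bytes, alignment 4
cpu at 0 (size 4, align 2) → ends 4
lock at 4 (size 1, align 1) → ends 5
pad 1 to align 2 for refcount
refcount at 6 (size 8, align 2) → ends 14
prio at 14 (size 8, align 2) → ends 22
start_time at 22 (size 8, align 2) → ends 30
pid at 30 (size 8, align 2) → ends 38
uid at 38 (size 12, align 2) → ends 50
within Entry: score at 4
38 + 4 = 42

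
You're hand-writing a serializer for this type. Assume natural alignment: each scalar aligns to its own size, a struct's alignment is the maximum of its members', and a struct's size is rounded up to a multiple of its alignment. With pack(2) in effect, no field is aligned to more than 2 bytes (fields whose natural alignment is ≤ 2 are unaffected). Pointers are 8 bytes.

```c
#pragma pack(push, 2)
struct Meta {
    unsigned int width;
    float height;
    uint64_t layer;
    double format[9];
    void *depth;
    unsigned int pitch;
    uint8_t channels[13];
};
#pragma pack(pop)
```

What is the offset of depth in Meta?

88

@0: width [4B, align 2] → 4
@4: height [4B, align 2] → 8
@8: layer [8B, align 2] → 16
@16: format [72B, align 2] → 88
@88: depth [8B, align 2] → 96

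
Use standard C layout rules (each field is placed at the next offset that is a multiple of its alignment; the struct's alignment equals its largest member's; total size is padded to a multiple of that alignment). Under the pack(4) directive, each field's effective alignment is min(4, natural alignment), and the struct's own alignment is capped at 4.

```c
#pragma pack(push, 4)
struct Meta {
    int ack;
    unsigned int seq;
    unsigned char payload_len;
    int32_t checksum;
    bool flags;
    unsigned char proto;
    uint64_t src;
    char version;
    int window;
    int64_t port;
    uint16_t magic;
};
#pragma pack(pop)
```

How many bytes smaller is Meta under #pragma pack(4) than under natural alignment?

natural layout:
  0..4  ack  (4B, 4-aligned)
  4..8  seq  (4B, 4-aligned)
  8..9  payload_len  (1B, 1-aligned)
  9..12  -- padding (3B)
  12..16  checksum  (4B, 4-aligned)
  16..17  flags  (1B, 1-aligned)
  17..18  proto  (1B, 1-aligned)
  18..24  -- padding (6B)
  24..32  src  (8B, 8-aligned)
  32..33  version  (1B, 1-aligned)
  33..36  -- padding (3B)
  36..40  window  (4B, 4-aligned)
  40..48  port  (8B, 8-aligned)
  48..50  magic  (2B, 2-aligned)
  50..56  -- tail padding (6B)
  sizeof = 56, alignof = 8
packed(4) layout:
  0..4  ack  (4B, 4-aligned)
  4..8  seq  (4B, 4-aligned)
  8..9  payload_len  (1B, 1-aligned)
  9..12  -- padding (3B)
  12..16  checksum  (4B, 4-aligned)
  16..17  flags  (1B, 1-aligned)
  17..18  proto  (1B, 1-aligned)
  18..20  -- padding (2B)
  20..28  src  (8B, 4-aligned)
  28..29  version  (1B, 1-aligned)
  29..32  -- padding (3B)
  32..36  window  (4B, 4-aligned)
  36..44  port  (8B, 4-aligned)
  44..46  magic  (2B, 2-aligned)
  46..48  -- tail padding (2B)
  sizeof = 48, alignof = 4
56 − 48 = 8

8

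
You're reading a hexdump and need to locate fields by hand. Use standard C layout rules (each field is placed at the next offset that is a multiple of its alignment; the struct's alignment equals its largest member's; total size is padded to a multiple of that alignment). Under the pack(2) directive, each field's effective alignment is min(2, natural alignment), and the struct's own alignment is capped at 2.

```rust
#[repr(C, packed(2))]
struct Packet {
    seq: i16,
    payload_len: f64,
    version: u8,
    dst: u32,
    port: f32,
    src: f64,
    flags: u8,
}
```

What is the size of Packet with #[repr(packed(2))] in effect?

30

0..2  seq  (2B, 2-aligned)
2..10  payload_len  (8B, 2-aligned)
10..11  version  (1B, 1-aligned)
11..12  -- padding (1B)
12..16  dst  (4B, 2-aligned)
16..20  port  (4B, 2-aligned)
20..28  src  (8B, 2-aligned)
28..29  flags  (1B, 1-aligned)
29..30  -- tail padding (1B)
sizeof = 30, alignof = 2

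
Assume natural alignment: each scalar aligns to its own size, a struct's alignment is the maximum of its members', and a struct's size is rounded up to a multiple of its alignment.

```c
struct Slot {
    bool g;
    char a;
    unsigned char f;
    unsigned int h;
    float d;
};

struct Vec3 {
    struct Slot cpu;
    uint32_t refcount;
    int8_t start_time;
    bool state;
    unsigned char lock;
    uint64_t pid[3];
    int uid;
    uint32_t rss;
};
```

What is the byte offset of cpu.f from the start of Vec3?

2

Slot: g at 0 (size 1, align 1) → ends 1; a at 1 (size 1, align 1) → ends 2; f at 2 (size 1, align 1) → ends 3; pad 1 to align 4 for h; h at 4 (size 4, align 4) → ends 8; d at 8 (size 4, align 4) → ends 12; total 12 bytes, alignment 4
cpu at 0 (size 12, align 4) → ends 12
within Slot: f at 2
0 + 2 = 2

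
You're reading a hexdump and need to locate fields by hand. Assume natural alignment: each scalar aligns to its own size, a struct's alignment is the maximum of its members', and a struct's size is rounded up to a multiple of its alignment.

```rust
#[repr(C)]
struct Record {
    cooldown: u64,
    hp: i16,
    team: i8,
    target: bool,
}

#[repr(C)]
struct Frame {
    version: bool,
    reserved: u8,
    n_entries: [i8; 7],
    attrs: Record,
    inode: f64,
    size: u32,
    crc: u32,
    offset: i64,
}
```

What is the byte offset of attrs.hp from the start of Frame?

Record: cooldown at 0 (size 8, align 8) → ends 8; hp at 8 (size 2, align 2) → ends 10; team at 10 (size 1, align 1) → ends 11; target at 11 (size 1, align 1) → ends 12; tail pad 4 to reach multiple of 8; total 16 bytes, alignment 8
version at 0 (size 1, align 1) → ends 1
reserved at 1 (size 1, align 1) → ends 2
n_entries at 2 (size 7, align 1) → ends 9
pad 7 to align 8 for attrs
attrs at 16 (size 16, align 8) → ends 32
within Record: hp at 8
16 + 8 = 24

24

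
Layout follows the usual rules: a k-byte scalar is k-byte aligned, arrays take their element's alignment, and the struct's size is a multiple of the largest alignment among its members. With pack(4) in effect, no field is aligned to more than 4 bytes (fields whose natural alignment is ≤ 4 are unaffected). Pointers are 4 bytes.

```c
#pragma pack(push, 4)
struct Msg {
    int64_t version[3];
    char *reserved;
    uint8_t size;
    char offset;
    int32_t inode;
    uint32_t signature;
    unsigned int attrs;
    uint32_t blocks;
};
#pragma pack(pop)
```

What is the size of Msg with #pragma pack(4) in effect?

48

0..24  version  (24B, 4-aligned)
24..28  reserved  (4B, 4-aligned)
28..29  size  (1B, 1-aligned)
29..30  offset  (1B, 1-aligned)
30..32  -- padding (2B)
32..36  inode  (4B, 4-aligned)
36..40  signature  (4B, 4-aligned)
40..44  attrs  (4B, 4-aligned)
44..48  blocks  (4B, 4-aligned)
sizeof = 48, alignof = 4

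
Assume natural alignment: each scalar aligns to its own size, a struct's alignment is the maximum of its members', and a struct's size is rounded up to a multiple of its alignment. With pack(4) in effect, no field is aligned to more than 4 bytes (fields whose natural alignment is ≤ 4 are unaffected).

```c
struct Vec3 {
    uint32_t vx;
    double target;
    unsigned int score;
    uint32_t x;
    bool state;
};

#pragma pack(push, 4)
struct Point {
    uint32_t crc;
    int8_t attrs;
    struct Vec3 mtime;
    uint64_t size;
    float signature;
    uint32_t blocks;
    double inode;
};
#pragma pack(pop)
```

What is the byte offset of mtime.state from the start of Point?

Vec3: 0..4  vx  (4B, 4-aligned); 4..8  -- padding (4B); 8..16  target  (8B, 8-aligned); 16..20  score  (4B, 4-aligned); 20..24  x  (4B, 4-aligned); 24..25  state  (1B, 1-aligned); 25..32  -- tail padding (7B); sizeof = 32, alignof = 8
0..4  crc  (4B, 4-aligned)
4..5  attrs  (1B, 1-aligned)
5..8  -- padding (3B)
8..40  mtime  (32B, 4-aligned)
within Vec3: state at 24
8 + 24 = 32

32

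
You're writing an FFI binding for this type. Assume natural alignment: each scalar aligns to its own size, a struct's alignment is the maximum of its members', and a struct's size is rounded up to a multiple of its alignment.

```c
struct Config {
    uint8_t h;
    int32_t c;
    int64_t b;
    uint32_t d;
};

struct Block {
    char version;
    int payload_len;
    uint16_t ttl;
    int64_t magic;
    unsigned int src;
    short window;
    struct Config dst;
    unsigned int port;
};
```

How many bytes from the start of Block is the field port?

56

Config: 0..1  h  (1B, 1-aligned); 1..4  -- padding (3B); 4..8  c  (4B, 4-aligned); 8..16  b  (8B, 8-aligned); 16..20  d  (4B, 4-aligned); 20..24  -- tail padding (4B); sizeof = 24, alignof = 8
0..1  version  (1B, 1-aligned)
1..4  -- padding (3B)
4..8  payload_len  (4B, 4-aligned)
8..10  ttl  (2B, 2-aligned)
10..16  -- padding (6B)
16..24  magic  (8B, 8-aligned)
24..28  src  (4B, 4-aligned)
28..30  window  (2B, 2-aligned)
30..32  -- padding (2B)
32..56  dst  (24B, 8-aligned)
56..60  port  (4B, 4-aligned)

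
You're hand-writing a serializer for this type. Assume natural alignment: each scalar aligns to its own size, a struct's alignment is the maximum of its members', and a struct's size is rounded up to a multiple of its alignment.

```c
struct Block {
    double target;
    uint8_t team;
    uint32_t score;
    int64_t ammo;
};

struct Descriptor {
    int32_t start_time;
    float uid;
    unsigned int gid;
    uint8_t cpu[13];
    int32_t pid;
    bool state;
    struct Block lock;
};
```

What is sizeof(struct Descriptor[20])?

Block: 0..8  target  (8B, 8-aligned); 8..9  team  (1B, 1-aligned); 9..12  -- padding (3B); 12..16  score  (4B, 4-aligned); 16..24  ammo  (8B, 8-aligned); sizeof = 24, alignof = 8
0..4  start_time  (4B, 4-aligned)
4..8  uid  (4B, 4-aligned)
8..12  gid  (4B, 4-aligned)
12..25  cpu  (13B, 1-aligned)
25..28  -- padding (3B)
28..32  pid  (4B, 4-aligned)
32..33  state  (1B, 1-aligned)
33..40  -- padding (7B)
40..64  lock  (24B, 8-aligned)
sizeof = 64, alignof = 8
array of 20: 20 × 64 = 1280

1280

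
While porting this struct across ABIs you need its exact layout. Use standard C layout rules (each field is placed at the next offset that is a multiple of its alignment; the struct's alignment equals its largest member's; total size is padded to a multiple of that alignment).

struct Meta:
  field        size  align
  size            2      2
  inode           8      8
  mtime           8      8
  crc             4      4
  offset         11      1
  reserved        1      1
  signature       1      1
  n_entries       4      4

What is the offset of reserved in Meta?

39

0..2  size  (2B, 2-aligned)
2..8  -- padding (6B)
8..16  inode  (8B, 8-aligned)
16..24  mtime  (8B, 8-aligned)
24..28  crc  (4B, 4-aligned)
28..39  offset  (11B, 1-aligned)
39..40  reserved  (1B, 1-aligned)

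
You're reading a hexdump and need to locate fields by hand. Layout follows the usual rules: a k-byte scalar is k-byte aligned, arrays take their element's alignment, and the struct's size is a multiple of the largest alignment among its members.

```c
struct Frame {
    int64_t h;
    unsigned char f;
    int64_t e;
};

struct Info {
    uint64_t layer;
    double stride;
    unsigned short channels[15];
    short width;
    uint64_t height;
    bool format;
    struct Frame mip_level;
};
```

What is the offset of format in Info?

Frame: 0..8  h  (8B, 8-aligned); 8..9  f  (1B, 1-aligned); 9..16  -- padding (7B); 16..24  e  (8B, 8-aligned); sizeof = 24, alignof = 8
0..8  layer  (8B, 8-aligned)
8..16  stride  (8B, 8-aligned)
16..46  channels  (30B, 2-aligned)
46..48  width  (2B, 2-aligned)
48..56  height  (8B, 8-aligned)
56..57  format  (1B, 1-aligned)

56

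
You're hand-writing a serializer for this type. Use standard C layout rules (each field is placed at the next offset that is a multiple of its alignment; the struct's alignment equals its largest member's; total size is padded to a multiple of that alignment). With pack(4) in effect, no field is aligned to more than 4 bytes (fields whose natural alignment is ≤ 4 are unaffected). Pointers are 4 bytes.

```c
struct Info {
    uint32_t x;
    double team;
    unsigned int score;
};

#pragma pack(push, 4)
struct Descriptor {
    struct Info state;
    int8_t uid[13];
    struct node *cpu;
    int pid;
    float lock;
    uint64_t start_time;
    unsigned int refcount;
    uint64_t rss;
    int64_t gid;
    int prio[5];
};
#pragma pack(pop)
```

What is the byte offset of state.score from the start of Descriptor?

Info: 0..4  x  (4B, 4-aligned); 4..8  -- padding (4B); 8..16  team  (8B, 8-aligned); 16..20  score  (4B, 4-aligned); 20..24  -- tail padding (4B); sizeof = 24, alignof = 8
0..24  state  (24B, 4-aligned)
within Info: score at 16
0 + 16 = 16

16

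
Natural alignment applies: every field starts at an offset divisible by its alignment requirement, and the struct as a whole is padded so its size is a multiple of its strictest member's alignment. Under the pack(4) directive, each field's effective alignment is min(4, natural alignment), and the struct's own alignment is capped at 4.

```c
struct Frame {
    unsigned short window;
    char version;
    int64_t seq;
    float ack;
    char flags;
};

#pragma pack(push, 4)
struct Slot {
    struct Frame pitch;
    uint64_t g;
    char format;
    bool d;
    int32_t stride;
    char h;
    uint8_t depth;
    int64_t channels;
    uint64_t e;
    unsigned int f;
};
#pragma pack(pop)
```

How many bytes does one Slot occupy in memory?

64

Frame: 0..2  window  (2B, 2-aligned); 2..3  version  (1B, 1-aligned); 3..8  -- padding (5B); 8..16  seq  (8B, 8-aligned); 16..20  ack  (4B, 4-aligned); 20..21  flags  (1B, 1-aligned); 21..24  -- tail padding (3B); sizeof = 24, alignof = 8
0..24  pitch  (24B, 4-aligned)
24..32  g  (8B, 4-aligned)
32..33  format  (1B, 1-aligned)
33..34  d  (1B, 1-aligned)
34..36  -- padding (2B)
36..40  stride  (4B, 4-aligned)
40..41  h  (1B, 1-aligned)
41..42  depth  (1B, 1-aligned)
42..44  -- padding (2B)
44..52  channels  (8B, 4-aligned)
52..60  e  (8B, 4-aligned)
60..64  f  (4B, 4-aligned)
sizeof = 64, alignof = 4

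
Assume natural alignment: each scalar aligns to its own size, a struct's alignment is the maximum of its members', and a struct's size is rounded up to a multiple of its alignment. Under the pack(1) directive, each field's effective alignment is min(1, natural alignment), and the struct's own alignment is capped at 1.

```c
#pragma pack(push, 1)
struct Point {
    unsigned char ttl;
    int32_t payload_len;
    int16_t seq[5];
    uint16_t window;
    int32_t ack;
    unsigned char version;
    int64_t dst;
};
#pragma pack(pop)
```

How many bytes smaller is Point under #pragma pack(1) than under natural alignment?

natural layout:
  @0: ttl [1B, align 1] → 1
  +3 pad (align 4)
  @4: payload_len [4B, align 4] → 8
  @8: seq [10B, align 2] → 18
  @18: window [2B, align 2] → 20
  @20: ack [4B, align 4] → 24
  @24: version [1B, align 1] → 25
  +7 pad (align 8)
  @32: dst [8B, align 8] → 40
  size 40, align 8
packed(1) layout:
  @0: ttl [1B, align 1] → 1
  @1: payload_len [4B, align 1] → 5
  @5: seq [10B, align 1] → 15
  @15: window [2B, align 1] → 17
  @17: ack [4B, align 1] → 21
  @21: version [1B, align 1] → 22
  @22: dst [8B, align 1] → 30
  size 30, align 1
40 − 30 = 10

10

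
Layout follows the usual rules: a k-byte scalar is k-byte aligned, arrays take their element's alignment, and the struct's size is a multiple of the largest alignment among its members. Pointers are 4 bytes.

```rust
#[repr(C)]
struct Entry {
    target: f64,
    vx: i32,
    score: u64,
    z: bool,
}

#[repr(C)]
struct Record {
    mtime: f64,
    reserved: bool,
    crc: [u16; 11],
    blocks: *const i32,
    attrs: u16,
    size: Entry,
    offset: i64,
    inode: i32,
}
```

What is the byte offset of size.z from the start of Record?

64

Entry: @0: target [8B, align 8] → 8; @8: vx [4B, align 4] → 12; +4 pad (align 8); @16: score [8B, align 8] → 24; @24: z [1B, align 1] → 25; +7 tail pad (align 8); size 32, align 8
@0: mtime [8B, align 8] → 8
@8: reserved [1B, align 1] → 9
+1 pad (align 2)
@10: crc [22B, align 2] → 32
@32: blocks [4B, align 4] → 36
@36: attrs [2B, align 2] → 38
+2 pad (align 8)
@40: size [32B, align 8] → 72
within Entry: z at 24
40 + 24 = 64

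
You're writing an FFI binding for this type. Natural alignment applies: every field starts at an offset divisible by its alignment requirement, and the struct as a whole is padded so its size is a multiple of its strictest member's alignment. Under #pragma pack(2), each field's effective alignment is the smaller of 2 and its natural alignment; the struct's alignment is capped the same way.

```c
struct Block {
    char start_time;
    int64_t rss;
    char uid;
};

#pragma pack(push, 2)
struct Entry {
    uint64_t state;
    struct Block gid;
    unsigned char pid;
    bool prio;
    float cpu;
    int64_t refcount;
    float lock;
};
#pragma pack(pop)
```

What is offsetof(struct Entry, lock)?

46

Block: @0: start_time [1B, align 1] → 1; +7 pad (align 8); @8: rss [8B, align 8] → 16; @16: uid [1B, align 1] → 17; +7 tail pad (align 8); size 24, align 8
@0: state [8B, align 2] → 8
@8: gid [24B, align 2] → 32
@32: pid [1B, align 1] → 33
@33: prio [1B, align 1] → 34
@34: cpu [4B, align 2] → 38
@38: refcount [8B, align 2] → 46
@46: lock [4B, align 2] → 50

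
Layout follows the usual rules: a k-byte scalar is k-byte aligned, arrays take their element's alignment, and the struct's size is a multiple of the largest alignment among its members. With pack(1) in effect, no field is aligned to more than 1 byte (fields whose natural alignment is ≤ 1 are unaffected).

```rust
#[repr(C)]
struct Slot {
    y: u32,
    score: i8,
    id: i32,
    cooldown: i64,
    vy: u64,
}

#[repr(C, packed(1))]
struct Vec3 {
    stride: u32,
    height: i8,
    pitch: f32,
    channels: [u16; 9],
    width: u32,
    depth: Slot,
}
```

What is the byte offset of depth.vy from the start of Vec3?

55

Slot: y at 0 (size 4, align 4) → ends 4; score at 4 (size 1, align 1) → ends 5; pad 3 to align 4 for id; id at 8 (size 4, align 4) → ends 12; pad 4 to align 8 for cooldown; cooldown at 16 (size 8, align 8) → ends 24; vy at 24 (size 8, align 8) → ends 32; total 32 bytes, alignment 8
stride at 0 (size 4, align 1) → ends 4
height at 4 (size 1, align 1) → ends 5
pitch at 5 (size 4, align 1) → ends 9
channels at 9 (size 18, align 1) → ends 27
width at 27 (size 4, align 1) → ends 31
depth at 31 (size 32, align 1) → ends 63
within Slot: vy at 24
31 + 24 = 55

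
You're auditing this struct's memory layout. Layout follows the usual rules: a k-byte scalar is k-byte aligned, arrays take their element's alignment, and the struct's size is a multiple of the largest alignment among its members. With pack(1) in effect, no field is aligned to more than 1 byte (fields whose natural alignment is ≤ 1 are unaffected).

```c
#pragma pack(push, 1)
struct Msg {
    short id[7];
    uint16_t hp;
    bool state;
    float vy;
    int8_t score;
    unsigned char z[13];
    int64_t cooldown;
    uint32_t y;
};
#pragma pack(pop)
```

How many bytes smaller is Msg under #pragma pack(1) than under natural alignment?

natural layout:
  @0: id [14B, align 2] → 14
  @14: hp [2B, align 2] → 16
  @16: state [1B, align 1] → 17
  +3 pad (align 4)
  @20: vy [4B, align 4] → 24
  @24: score [1B, align 1] → 25
  @25: z [13B, align 1] → 38
  +2 pad (align 8)
  @40: cooldown [8B, align 8] → 48
  @48: y [4B, align 4] → 52
  +4 tail pad (align 8)
  size 56, align 8
packed(1) layout:
  @0: id [14B, align 1] → 14
  @14: hp [2B, align 1] → 16
  @16: state [1B, align 1] → 17
  @17: vy [4B, align 1] → 21
  @21: score [1B, align 1] → 22
  @22: z [13B, align 1] → 35
  @35: cooldown [8B, align 1] → 43
  @43: y [4B, align 1] → 47
  size 47, align 1
56 − 47 = 9

9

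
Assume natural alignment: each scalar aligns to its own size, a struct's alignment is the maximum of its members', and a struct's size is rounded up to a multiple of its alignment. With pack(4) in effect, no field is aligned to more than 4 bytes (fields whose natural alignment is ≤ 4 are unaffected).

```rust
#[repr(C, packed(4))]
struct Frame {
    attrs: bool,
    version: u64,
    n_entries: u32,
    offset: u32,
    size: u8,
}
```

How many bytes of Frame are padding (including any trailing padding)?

attrs at 0 (size 1, align 1) → ends 1
pad 3 to align 4 for version
version at 4 (size 8, align 4) → ends 12
n_entries at 12 (size 4, align 4) → ends 16
offset at 16 (size 4, align 4) → ends 20
size at 20 (size 1, align 1) → ends 21
tail pad 3 to reach multiple of 4
total 24 bytes, alignment 4
data bytes 18, size 24 → padding 6

6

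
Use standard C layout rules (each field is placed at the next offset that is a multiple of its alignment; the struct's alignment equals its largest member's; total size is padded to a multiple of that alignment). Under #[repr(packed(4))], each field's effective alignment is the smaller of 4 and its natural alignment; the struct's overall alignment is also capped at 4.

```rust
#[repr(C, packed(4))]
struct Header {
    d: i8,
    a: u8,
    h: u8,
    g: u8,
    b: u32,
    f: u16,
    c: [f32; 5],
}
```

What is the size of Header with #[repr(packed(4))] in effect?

32

@0: d [1B, align 1] → 1
@1: a [1B, align 1] → 2
@2: h [1B, align 1] → 3
@3: g [1B, align 1] → 4
@4: b [4B, align 4] → 8
@8: f [2B, align 2] → 10
+2 pad (align 4)
@12: c [20B, align 4] → 32
size 32, align 4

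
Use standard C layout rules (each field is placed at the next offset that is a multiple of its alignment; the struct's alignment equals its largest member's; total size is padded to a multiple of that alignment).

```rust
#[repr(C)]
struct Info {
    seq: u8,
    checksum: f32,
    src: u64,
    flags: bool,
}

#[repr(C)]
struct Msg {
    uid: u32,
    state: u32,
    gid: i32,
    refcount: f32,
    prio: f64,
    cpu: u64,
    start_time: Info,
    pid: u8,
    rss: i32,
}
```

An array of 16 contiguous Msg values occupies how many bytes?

Info: 0..1  seq  (1B, 1-aligned); 1..4  -- padding (3B); 4..8  checksum  (4B, 4-aligned); 8..16  src  (8B, 8-aligned); 16..17  flags  (1B, 1-aligned); 17..24  -- tail padding (7B); sizeof = 24, alignof = 8
0..4  uid  (4B, 4-aligned)
4..8  state  (4B, 4-aligned)
8..12  gid  (4B, 4-aligned)
12..16  refcount  (4B, 4-aligned)
16..24  prio  (8B, 8-aligned)
24..32  cpu  (8B, 8-aligned)
32..56  start_time  (24B, 8-aligned)
56..57  pid  (1B, 1-aligned)
57..60  -- padding (3B)
60..64  rss  (4B, 4-aligned)
sizeof = 64, alignof = 8
array of 16: 16 × 64 = 1024

1024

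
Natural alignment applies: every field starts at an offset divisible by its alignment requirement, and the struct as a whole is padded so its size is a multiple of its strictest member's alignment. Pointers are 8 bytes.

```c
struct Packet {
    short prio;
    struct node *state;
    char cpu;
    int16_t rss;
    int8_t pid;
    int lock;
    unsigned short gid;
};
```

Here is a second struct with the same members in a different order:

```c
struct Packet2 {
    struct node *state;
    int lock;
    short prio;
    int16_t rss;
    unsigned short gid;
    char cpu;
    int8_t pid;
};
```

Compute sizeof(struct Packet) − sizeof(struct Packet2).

@0: prio [2B, align 2] → 2
+6 pad (align 8)
@8: state [8B, align 8] → 16
@16: cpu [1B, align 1] → 17
+1 pad (align 2)
@18: rss [2B, align 2] → 20
@20: pid [1B, align 1] → 21
+3 pad (align 4)
@24: lock [4B, align 4] → 28
@28: gid [2B, align 2] → 30
+2 tail pad (align 8)
size 32, align 8
— Packet2 —
@0: state [8B, align 8] → 8
@8: lock [4B, align 4] → 12
@12: prio [2B, align 2] → 14
@14: rss [2B, align 2] → 16
@16: gid [2B, align 2] → 18
@18: cpu [1B, align 1] → 19
@19: pid [1B, align 1] → 20
+4 tail pad (align 8)
size 24, align 8
32 − 24 = 8

8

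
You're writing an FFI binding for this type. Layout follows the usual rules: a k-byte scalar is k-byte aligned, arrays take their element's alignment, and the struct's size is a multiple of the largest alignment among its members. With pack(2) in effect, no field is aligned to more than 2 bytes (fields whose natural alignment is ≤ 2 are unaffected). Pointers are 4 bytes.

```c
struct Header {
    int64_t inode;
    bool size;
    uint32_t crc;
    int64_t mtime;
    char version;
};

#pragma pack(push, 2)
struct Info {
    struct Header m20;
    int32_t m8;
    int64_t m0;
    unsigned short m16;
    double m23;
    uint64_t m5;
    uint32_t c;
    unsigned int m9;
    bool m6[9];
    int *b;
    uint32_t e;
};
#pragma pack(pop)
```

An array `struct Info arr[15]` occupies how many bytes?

Header: @0: inode [8B, align 8] → 8; @8: size [1B, align 1] → 9; +3 pad (align 4); @12: crc [4B, align 4] → 16; @16: mtime [8B, align 8] → 24; @24: version [1B, align 1] → 25; +7 tail pad (align 8); size 32, align 8
@0: m20 [32B, align 2] → 32
@32: m8 [4B, align 2] → 36
@36: m0 [8B, align 2] → 44
@44: m16 [2B, align 2] → 46
@46: m23 [8B, align 2] → 54
@54: m5 [8B, align 2] → 62
@62: c [4B, align 2] → 66
@66: m9 [4B, align 2] → 70
@70: m6 [9B, align 1] → 79
+1 pad (align 2)
@80: b [4B, align 2] → 84
@84: e [4B, align 2] → 88
size 88, align 2
array of 15: 15 × 88 = 1320

1320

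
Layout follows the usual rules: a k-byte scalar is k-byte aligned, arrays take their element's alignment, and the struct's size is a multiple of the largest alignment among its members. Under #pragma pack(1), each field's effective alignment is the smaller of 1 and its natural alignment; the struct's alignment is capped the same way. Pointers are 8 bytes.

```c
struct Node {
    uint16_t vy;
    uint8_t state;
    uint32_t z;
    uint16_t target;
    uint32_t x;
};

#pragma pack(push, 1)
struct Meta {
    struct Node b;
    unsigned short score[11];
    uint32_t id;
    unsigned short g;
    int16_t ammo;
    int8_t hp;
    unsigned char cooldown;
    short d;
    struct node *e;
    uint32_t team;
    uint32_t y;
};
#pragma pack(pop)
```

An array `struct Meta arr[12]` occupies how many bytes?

792

Node: vy at 0 (size 2, align 2) → ends 2; state at 2 (size 1, align 1) → ends 3; pad 1 to align 4 for z; z at 4 (size 4, align 4) → ends 8; target at 8 (size 2, align 2) → ends 10; pad 2 to align 4 for x; x at 12 (size 4, align 4) → ends 16; total 16 bytes, alignment 4
b at 0 (size 16, align 1) → ends 16
score at 16 (size 22, align 1) → ends 38
id at 38 (size 4, align 1) → ends 42
g at 42 (size 2, align 1) → ends 44
ammo at 44 (size 2, align 1) → ends 46
hp at 46 (size 1, align 1) → ends 47
cooldown at 47 (size 1, align 1) → ends 48
d at 48 (size 2, align 1) → ends 50
e at 50 (size 8, align 1) → ends 58
team at 58 (size 4, align 1) → ends 62
y at 62 (size 4, align 1) → ends 66
total 66 bytes, alignment 1
array of 12: 12 × 66 = 792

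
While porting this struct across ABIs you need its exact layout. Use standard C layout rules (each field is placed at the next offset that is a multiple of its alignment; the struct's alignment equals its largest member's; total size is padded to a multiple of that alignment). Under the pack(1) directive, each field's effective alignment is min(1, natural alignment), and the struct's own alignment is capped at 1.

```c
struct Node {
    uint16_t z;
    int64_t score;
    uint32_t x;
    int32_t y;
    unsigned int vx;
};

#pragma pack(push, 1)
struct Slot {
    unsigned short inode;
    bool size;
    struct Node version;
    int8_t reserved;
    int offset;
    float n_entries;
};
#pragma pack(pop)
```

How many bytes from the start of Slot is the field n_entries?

40

Node: 0..2  z  (2B, 2-aligned); 2..8  -- padding (6B); 8..16  score  (8B, 8-aligned); 16..20  x  (4B, 4-aligned); 20..24  y  (4B, 4-aligned); 24..28  vx  (4B, 4-aligned); 28..32  -- tail padding (4B); sizeof = 32, alignof = 8
0..2  inode  (2B, 1-aligned)
2..3  size  (1B, 1-aligned)
3..35  version  (32B, 1-aligned)
35..36  reserved  (1B, 1-aligned)
36..40  offset  (4B, 1-aligned)
40..44  n_entries  (4B, 1-aligned)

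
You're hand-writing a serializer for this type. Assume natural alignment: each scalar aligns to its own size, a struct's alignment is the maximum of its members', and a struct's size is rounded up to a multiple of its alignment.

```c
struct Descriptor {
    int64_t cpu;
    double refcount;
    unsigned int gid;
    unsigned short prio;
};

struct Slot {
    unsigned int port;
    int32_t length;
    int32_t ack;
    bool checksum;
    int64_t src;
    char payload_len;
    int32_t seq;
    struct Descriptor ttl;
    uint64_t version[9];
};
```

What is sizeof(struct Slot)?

Descriptor: 0..8  cpu  (8B, 8-aligned); 8..16  refcount  (8B, 8-aligned); 16..20  gid  (4B, 4-aligned); 20..22  prio  (2B, 2-aligned); 22..24  -- tail padding (2B); sizeof = 24, alignof = 8
0..4  port  (4B, 4-aligned)
4..8  length  (4B, 4-aligned)
8..12  ack  (4B, 4-aligned)
12..13  checksum  (1B, 1-aligned)
13..16  -- padding (3B)
16..24  src  (8B, 8-aligned)
24..25  payload_len  (1B, 1-aligned)
25..28  -- padding (3B)
28..32  seq  (4B, 4-aligned)
32..56  ttl  (24B, 8-aligned)
56..128  version  (72B, 8-aligned)
sizeof = 128, alignof = 8

128 bytes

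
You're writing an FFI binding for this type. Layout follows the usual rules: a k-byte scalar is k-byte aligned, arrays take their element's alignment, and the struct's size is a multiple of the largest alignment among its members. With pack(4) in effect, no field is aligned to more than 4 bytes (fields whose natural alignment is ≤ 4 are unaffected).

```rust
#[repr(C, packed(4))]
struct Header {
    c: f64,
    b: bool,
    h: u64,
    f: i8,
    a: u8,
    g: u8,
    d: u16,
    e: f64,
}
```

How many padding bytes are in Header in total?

@0: c [8B, align 4] → 8
@8: b [1B, align 1] → 9
+3 pad (align 4)
@12: h [8B, align 4] → 20
@20: f [1B, align 1] → 21
@21: a [1B, align 1] → 22
@22: g [1B, align 1] → 23
+1 pad (align 2)
@24: d [2B, align 2] → 26
+2 pad (align 4)
@28: e [8B, align 4] → 36
size 36, align 4
data bytes 30, size 36 → padding 6

6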